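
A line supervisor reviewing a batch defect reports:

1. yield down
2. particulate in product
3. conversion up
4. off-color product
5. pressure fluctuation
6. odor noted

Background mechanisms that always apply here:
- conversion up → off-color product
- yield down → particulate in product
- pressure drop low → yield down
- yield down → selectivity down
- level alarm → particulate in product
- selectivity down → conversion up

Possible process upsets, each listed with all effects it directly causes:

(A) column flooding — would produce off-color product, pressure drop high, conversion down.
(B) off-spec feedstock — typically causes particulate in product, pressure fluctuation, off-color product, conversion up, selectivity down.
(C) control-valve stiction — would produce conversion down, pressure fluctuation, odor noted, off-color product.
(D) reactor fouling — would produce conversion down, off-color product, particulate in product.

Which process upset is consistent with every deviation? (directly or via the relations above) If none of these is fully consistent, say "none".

For each candidate, compare predicted effects to what was observed:
(A) column flooding — yield down ✗; particulate in product ✗; conversion up ✗; off-color product ✓; pressure fluctuation ✗; odor noted ✗
(B) off-spec feedstock — yield down ✗; particulate in product ✓; conversion up ✓; off-color product ✓; pressure fluctuation ✓; odor noted ✗
(C) control-valve stiction — fails on yield down, particulate in product, conversion up (predicts conversion down, not conversion up)
(D) reactor fouling — fails on yield down, conversion up, pressure fluctuation, odor noted (predicts conversion down, not conversion up)
No candidate is consistent with all observations.

none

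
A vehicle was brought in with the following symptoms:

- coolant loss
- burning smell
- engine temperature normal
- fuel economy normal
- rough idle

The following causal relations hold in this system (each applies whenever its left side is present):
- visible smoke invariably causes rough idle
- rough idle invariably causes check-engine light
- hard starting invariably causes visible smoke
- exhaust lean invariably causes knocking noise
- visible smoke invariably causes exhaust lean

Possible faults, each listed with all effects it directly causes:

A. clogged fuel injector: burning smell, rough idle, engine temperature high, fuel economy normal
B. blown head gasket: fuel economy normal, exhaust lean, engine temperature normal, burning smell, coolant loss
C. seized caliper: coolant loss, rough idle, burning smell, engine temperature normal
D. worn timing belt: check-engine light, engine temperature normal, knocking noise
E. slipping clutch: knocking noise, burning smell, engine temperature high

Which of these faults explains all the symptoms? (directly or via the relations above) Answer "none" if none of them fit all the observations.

Checking each candidate against the observations:
(A) clogged fuel injector — coolant loss miss; burning smell match; engine temperature normal miss; fuel economy normal match; rough idle match
(B) blown head gasket — coolant loss match; burning smell match; engine temperature normal match; fuel economy normal match; rough idle miss
(C) seized caliper — coolant loss match; burning smell match; engine temperature normal match; fuel economy normal miss; rough idle match
(D) worn timing belt — does not account for coolant loss, burning smell, fuel economy normal, rough idle
(E) slipping clutch — fails on coolant loss, engine temperature normal, fuel economy normal, rough idle (predicts engine temperature high, not engine temperature normal)
No candidate is consistent with all observations.

none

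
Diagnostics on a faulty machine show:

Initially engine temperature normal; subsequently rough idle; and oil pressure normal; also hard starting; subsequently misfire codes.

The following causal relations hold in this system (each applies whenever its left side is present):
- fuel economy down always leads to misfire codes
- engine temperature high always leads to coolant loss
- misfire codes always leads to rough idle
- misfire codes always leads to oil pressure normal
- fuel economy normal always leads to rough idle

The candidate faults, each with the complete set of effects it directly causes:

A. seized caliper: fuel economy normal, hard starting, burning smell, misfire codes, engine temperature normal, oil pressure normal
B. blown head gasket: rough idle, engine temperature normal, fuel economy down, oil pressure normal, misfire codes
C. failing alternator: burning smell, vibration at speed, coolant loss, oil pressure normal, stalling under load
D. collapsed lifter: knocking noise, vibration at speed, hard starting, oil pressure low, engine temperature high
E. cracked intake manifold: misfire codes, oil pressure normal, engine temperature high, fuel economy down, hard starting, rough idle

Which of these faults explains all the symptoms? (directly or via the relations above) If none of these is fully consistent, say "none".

For each candidate, compare predicted effects to what was observed:
(A) seized caliper — accounts for every observation (rough idle by misfire codes → rough idle)
(B) blown head gasket — engine temperature normal +; rough idle +; oil pressure normal +; hard starting -; misfire codes +
(C) failing alternator — engine temperature normal -; rough idle -; oil pressure normal +; hard starting -; misfire codes -
(D) collapsed lifter — engine temperature normal -; rough idle -; oil pressure normal -; hard starting +; misfire codes -
(E) cracked intake manifold — engine temperature normal -; rough idle +; oil pressure normal +; hard starting +; misfire codes +
Only (A) is consistent with every observation.

A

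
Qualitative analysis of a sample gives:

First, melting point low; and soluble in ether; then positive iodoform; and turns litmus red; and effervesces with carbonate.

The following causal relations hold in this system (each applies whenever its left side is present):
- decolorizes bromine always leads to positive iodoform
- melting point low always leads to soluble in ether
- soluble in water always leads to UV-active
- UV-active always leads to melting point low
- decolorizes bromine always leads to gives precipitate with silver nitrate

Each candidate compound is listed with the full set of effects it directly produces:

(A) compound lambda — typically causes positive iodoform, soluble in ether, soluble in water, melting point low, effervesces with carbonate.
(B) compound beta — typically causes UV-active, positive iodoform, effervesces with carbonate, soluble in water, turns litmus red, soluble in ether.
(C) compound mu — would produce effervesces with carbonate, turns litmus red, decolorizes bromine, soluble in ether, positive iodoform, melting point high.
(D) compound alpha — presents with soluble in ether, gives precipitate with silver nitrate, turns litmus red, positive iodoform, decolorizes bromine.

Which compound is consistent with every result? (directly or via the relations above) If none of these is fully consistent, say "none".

Testing each hypothesis:
(A) compound lambda — does not account for turns litmus red
(B) compound beta — accounts for every observation (melting point low via UV-active → melting point low)
(C) compound mu — fails on melting point low (predicts melting point high, not melting point low)
(D) compound alpha — melting point low NO; soluble in ether yes; positive iodoform yes; turns litmus red yes; effervesces with carbonate NO
(B) alone accounts for all the evidence.

B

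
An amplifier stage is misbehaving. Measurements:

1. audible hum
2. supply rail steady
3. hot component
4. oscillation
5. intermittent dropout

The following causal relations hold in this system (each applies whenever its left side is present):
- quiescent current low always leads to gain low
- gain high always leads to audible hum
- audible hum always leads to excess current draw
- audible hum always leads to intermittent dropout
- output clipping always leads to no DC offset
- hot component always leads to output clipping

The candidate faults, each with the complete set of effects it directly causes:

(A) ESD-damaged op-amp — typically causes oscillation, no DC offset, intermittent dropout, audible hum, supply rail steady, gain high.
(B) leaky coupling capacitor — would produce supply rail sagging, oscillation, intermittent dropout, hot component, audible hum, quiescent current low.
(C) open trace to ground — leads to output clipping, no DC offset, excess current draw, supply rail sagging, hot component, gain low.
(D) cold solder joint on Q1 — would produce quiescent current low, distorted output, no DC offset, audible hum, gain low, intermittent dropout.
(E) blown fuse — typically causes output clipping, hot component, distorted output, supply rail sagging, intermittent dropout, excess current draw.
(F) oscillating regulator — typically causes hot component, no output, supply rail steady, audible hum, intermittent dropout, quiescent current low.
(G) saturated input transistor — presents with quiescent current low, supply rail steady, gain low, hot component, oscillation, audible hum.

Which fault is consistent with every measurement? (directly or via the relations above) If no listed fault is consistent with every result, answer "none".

Per-candidate check:
(A) ESD-damaged op-amp — does not account for hot component
(B) leaky coupling capacitor — audible hum +; supply rail steady -; hot component +; oscillation +; intermittent dropout +
(C) open trace to ground — fails on audible hum, supply rail steady, oscillation, intermittent dropout (predicts supply rail sagging, not supply rail steady)
(D) cold solder joint on Q1 — audible hum +; supply rail steady -; hot component -; oscillation -; intermittent dropout +
(E) blown fuse — fails on audible hum, supply rail steady, oscillation (predicts supply rail sagging, not supply rail steady)
(F) oscillating regulator — does not account for oscillation
(G) saturated input transistor — accounts for every observation (intermittent dropout by audible hum → intermittent dropout)
(G) is the only candidate with no mismatches.

G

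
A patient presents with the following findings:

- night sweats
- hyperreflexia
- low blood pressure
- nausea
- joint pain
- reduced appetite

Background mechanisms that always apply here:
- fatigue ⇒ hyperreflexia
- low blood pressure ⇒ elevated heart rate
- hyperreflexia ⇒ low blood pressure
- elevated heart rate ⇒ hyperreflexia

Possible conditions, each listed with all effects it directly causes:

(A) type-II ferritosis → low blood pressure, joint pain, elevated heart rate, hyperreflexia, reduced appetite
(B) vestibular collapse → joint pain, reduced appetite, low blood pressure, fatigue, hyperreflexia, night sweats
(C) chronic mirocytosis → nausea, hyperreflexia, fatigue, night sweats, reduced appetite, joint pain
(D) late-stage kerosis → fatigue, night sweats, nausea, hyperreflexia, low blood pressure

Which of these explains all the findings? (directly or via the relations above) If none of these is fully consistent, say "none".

C

Testing each hypothesis:
(A) type-II ferritosis — night sweats -; hyperreflexia +; low blood pressure +; nausea -; joint pain +; reduced appetite +
(B) vestibular collapse — does not account for nausea
(C) chronic mirocytosis — accounts for every observation (low blood pressure via hyperreflexia → low blood pressure)
(D) late-stage kerosis — does not account for joint pain, reduced appetite
(C) alone accounts for all the evidence.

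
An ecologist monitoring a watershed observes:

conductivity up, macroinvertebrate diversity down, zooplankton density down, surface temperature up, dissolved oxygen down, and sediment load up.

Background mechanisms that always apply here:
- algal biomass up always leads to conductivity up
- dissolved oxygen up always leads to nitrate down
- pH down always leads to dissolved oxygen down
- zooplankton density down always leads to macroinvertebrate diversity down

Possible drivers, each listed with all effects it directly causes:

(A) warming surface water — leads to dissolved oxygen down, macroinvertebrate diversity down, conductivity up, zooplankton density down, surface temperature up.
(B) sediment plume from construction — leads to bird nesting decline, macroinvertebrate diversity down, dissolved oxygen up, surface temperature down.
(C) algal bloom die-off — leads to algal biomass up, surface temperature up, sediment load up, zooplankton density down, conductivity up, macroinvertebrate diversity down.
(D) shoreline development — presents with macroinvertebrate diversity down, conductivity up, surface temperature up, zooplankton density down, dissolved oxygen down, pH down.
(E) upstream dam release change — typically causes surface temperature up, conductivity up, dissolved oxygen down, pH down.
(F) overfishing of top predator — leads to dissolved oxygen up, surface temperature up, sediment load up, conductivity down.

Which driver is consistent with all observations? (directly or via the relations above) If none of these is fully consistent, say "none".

Checking each candidate against the observations:
(A) warming surface water — conductivity up ✓; macroinvertebrate diversity down ✓; zooplankton density down ✓; surface temperature up ✓; dissolved oxygen down ✓; sediment load up ✗
(B) sediment plume from construction — conductivity up ✗; macroinvertebrate diversity down ✓; zooplankton density down ✗; surface temperature up ✗; dissolved oxygen down ✗; sediment load up ✗
(C) algal bloom die-off — does not account for dissolved oxygen down
(D) shoreline development — does not account for sediment load up
(E) upstream dam release change — conductivity up ✓; macroinvertebrate diversity down ✗; zooplankton density down ✗; surface temperature up ✓; dissolved oxygen down ✓; sediment load up ✗
(F) overfishing of top predator — fails on conductivity up, macroinvertebrate diversity down, zooplankton density down, dissolved oxygen down (predicts conductivity down, not conductivity up; predicts dissolved oxygen up, not dissolved oxygen down)
None of the listed candidates fits everything.

none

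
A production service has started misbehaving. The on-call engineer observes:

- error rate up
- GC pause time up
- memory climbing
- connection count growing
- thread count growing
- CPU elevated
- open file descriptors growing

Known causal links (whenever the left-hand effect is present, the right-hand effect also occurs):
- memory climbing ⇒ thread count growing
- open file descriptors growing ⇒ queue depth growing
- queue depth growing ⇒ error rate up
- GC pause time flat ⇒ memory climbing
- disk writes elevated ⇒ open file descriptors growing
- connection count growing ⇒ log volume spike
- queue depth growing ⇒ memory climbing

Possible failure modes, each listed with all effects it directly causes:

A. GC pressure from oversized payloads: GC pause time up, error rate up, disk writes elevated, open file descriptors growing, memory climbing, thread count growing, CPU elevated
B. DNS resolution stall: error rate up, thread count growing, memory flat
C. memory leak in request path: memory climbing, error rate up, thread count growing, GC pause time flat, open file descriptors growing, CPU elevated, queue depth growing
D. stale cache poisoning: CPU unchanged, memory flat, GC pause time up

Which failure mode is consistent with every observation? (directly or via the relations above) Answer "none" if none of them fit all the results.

none

Checking each candidate against the observations:
(A) GC pressure from oversized payloads — does not account for connection count growing
(B) DNS resolution stall — fails on GC pause time up, memory climbing, connection count growing, CPU elevated, open file descriptors growing (predicts memory flat, not memory climbing)
(C) memory leak in request path — fails on GC pause time up, connection count growing (predicts GC pause time flat, not GC pause time up)
(D) stale cache poisoning — error rate up -; GC pause time up +; memory climbing -; connection count growing -; thread count growing -; CPU elevated -; open file descriptors growing -
None of the listed candidates fits everything.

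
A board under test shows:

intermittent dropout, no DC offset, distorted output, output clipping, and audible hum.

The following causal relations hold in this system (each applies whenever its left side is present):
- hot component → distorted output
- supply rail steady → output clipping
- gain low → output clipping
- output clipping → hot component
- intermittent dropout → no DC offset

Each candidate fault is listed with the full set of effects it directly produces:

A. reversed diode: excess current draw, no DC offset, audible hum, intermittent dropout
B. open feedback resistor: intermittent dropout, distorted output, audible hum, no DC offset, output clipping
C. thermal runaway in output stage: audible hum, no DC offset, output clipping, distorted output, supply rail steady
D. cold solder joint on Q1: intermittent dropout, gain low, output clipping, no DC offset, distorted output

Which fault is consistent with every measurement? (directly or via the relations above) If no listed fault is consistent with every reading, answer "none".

B

Checking each candidate against the observations:
(A) reversed diode — intermittent dropout match; no DC offset match; distorted output miss; output clipping miss; audible hum match
(B) open feedback resistor — intermittent dropout match; no DC offset match; distorted output match; output clipping match; audible hum match
(C) thermal runaway in output stage — does not account for intermittent dropout
(D) cold solder joint on Q1 — intermittent dropout match; no DC offset match; distorted output match; output clipping match; audible hum miss
(B) alone accounts for all the evidence.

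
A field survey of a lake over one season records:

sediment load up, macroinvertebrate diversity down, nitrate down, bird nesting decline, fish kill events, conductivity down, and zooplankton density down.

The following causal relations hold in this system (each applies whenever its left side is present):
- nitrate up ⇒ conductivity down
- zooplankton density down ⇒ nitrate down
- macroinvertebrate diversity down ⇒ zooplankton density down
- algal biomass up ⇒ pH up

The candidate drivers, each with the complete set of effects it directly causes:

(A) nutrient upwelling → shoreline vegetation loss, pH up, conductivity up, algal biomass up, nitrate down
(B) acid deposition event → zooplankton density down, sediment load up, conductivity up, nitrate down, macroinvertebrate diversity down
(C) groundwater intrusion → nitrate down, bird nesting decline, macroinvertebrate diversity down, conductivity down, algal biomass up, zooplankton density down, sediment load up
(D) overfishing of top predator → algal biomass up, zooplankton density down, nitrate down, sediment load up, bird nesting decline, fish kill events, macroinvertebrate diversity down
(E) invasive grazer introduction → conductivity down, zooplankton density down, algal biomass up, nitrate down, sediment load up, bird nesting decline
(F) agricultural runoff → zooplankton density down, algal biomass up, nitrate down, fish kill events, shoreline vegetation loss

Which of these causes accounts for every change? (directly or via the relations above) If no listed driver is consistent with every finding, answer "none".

none

Per-candidate check:
(A) nutrient upwelling — sediment load up NO; macroinvertebrate diversity down NO; nitrate down yes; bird nesting decline NO; fish kill events NO; conductivity down NO; zooplankton density down NO
(B) acid deposition event — sediment load up yes; macroinvertebrate diversity down yes; nitrate down yes; bird nesting decline NO; fish kill events NO; conductivity down NO; zooplankton density down yes
(C) groundwater intrusion — sediment load up yes; macroinvertebrate diversity down yes; nitrate down yes; bird nesting decline yes; fish kill events NO; conductivity down yes; zooplankton density down yes
(D) overfishing of top predator — sediment load up yes; macroinvertebrate diversity down yes; nitrate down yes; bird nesting decline yes; fish kill events yes; conductivity down NO; zooplankton density down yes
(E) invasive grazer introduction — does not account for macroinvertebrate diversity down, fish kill events
(F) agricultural runoff — sediment load up NO; macroinvertebrate diversity down NO; nitrate down yes; bird nesting decline NO; fish kill events yes; conductivity down NO; zooplankton density down yes
Every candidate fails on at least one observation.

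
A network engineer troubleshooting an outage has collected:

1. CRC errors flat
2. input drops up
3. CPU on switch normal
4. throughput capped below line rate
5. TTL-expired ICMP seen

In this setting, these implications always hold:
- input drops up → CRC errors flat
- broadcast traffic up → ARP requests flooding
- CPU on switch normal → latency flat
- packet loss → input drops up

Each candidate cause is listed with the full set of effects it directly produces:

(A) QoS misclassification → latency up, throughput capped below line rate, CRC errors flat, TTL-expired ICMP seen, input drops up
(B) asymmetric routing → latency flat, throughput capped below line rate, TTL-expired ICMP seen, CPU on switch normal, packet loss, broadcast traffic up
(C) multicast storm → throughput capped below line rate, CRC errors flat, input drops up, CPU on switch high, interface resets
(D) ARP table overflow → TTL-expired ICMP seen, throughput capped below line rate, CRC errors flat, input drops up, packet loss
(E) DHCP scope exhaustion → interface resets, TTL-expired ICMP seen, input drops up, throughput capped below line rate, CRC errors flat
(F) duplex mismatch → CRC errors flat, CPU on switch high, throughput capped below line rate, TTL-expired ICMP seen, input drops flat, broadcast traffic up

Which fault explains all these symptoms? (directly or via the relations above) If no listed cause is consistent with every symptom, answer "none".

Testing each hypothesis:
(A) QoS misclassification — CRC errors flat yes; input drops up yes; CPU on switch normal NO; throughput capped below line rate yes; TTL-expired ICMP seen yes
(B) asymmetric routing — accounts for every observation (CRC errors flat via packet loss → input drops up → CRC errors flat)
(C) multicast storm — CRC errors flat yes; input drops up yes; CPU on switch normal NO; throughput capped below line rate yes; TTL-expired ICMP seen NO
(D) ARP table overflow — CRC errors flat yes; input drops up yes; CPU on switch normal NO; throughput capped below line rate yes; TTL-expired ICMP seen yes
(E) DHCP scope exhaustion — does not account for CPU on switch normal
(F) duplex mismatch — CRC errors flat yes; input drops up NO; CPU on switch normal NO; throughput capped below line rate yes; TTL-expired ICMP seen yes
(B) alone accounts for all the evidence.

B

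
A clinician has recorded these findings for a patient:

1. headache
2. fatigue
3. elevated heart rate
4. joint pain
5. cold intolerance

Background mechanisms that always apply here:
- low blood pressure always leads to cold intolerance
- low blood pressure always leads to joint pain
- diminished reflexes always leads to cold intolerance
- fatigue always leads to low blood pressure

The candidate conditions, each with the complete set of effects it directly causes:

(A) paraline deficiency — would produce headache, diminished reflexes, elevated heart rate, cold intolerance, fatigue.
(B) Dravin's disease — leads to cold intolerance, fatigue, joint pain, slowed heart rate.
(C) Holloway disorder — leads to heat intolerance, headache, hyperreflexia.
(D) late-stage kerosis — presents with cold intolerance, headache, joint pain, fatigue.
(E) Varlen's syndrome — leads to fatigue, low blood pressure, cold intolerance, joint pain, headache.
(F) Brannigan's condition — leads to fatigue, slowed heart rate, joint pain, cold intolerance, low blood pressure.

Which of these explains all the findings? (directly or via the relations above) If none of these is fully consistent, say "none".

Checking each candidate against the observations:
(A) paraline deficiency — accounts for every observation (joint pain by fatigue → low blood pressure → joint pain)
(B) Dravin's disease — fails on headache, elevated heart rate (predicts slowed heart rate, not elevated heart rate)
(C) Holloway disorder — headache ✓; fatigue ✗; elevated heart rate ✗; joint pain ✗; cold intolerance ✗
(D) late-stage kerosis — does not account for elevated heart rate
(E) Varlen's syndrome — does not account for elevated heart rate
(F) Brannigan's condition — fails on headache, elevated heart rate (predicts slowed heart rate, not elevated heart rate)
Only (A) is consistent with every observation.

A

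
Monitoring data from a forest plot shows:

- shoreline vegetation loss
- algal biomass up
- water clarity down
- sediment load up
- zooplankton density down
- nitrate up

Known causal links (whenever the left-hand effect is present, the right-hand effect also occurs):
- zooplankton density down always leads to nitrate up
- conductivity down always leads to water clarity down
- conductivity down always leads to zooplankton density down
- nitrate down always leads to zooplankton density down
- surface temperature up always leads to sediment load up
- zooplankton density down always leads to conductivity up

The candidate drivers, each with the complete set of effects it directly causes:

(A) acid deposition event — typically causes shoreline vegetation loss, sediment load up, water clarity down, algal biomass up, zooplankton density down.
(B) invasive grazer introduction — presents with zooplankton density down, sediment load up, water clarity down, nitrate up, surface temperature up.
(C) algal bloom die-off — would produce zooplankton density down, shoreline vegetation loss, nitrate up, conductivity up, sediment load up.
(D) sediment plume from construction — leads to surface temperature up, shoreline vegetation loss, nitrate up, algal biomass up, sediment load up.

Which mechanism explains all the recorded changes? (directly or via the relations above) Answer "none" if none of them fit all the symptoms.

Checking each candidate against the observations:
(A) acid deposition event — shoreline vegetation loss yes; algal biomass up yes; water clarity down yes; sediment load up yes; zooplankton density down yes; nitrate up yes (by zooplankton density down → nitrate up)
(B) invasive grazer introduction — does not account for shoreline vegetation loss, algal biomass up
(C) algal bloom die-off — shoreline vegetation loss yes; algal biomass up NO; water clarity down NO; sediment load up yes; zooplankton density down yes; nitrate up yes
(D) sediment plume from construction — shoreline vegetation loss yes; algal biomass up yes; water clarity down NO; sediment load up yes; zooplankton density down NO; nitrate up yes
Only (A) is consistent with every observation.

A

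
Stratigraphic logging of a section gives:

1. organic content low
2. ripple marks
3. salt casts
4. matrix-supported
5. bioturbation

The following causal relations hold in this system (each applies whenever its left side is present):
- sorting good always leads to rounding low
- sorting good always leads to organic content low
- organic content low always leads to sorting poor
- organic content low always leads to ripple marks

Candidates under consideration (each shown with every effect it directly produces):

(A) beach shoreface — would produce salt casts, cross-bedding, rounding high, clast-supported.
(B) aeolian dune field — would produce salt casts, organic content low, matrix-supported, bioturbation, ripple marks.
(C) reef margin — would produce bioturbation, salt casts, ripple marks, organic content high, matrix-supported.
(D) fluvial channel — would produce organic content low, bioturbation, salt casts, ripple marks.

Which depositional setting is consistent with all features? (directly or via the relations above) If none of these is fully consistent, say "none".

Checking each candidate against the observations:
(A) beach shoreface — organic content low NO; ripple marks NO; salt casts yes; matrix-supported NO; bioturbation NO
(B) aeolian dune field — organic content low yes; ripple marks yes; salt casts yes; matrix-supported yes; bioturbation yes
(C) reef margin — fails on organic content low (predicts organic content high, not organic content low)
(D) fluvial channel — organic content low yes; ripple marks yes; salt casts yes; matrix-supported NO; bioturbation yes
Only (B) is consistent with every observation.

B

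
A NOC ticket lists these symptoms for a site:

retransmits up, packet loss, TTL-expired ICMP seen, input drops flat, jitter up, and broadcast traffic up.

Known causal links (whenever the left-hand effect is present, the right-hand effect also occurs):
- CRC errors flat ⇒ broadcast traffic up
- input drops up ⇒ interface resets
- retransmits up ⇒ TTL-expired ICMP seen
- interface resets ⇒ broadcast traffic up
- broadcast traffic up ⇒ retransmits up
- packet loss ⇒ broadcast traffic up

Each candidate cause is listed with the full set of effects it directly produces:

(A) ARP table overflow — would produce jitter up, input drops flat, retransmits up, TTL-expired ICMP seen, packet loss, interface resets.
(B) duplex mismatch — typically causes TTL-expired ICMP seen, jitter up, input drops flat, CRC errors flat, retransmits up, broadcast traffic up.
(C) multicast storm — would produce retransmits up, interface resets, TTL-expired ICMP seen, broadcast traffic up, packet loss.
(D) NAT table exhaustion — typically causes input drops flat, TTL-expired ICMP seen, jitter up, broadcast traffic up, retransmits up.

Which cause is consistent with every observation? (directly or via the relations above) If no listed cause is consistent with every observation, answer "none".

Checking each candidate against the observations:
(A) ARP table overflow — retransmits up +; packet loss +; TTL-expired ICMP seen +; input drops flat +; jitter up +; broadcast traffic up + (by packet loss → broadcast traffic up)
(B) duplex mismatch — retransmits up +; packet loss -; TTL-expired ICMP seen +; input drops flat +; jitter up +; broadcast traffic up +
(C) multicast storm — retransmits up +; packet loss +; TTL-expired ICMP seen +; input drops flat -; jitter up -; broadcast traffic up +
(D) NAT table exhaustion — retransmits up +; packet loss -; TTL-expired ICMP seen +; input drops flat +; jitter up +; broadcast traffic up +
(A) is the only candidate with no mismatches.

A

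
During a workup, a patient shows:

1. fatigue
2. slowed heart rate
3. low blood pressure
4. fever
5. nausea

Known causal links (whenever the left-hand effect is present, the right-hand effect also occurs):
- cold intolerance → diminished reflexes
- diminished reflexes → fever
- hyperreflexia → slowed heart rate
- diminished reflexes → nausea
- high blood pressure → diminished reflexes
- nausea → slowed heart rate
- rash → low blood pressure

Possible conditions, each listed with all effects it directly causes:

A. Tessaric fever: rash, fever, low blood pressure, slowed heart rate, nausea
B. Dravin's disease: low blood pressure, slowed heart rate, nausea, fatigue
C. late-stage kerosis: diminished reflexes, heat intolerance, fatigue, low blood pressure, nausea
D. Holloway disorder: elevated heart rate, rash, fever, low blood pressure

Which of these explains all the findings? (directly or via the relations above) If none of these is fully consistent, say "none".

Testing each hypothesis:
(A) Tessaric fever — does not account for fatigue
(B) Dravin's disease — does not account for fever
(C) late-stage kerosis — accounts for every observation (slowed heart rate via nausea → slowed heart rate)
(D) Holloway disorder — fails on fatigue, slowed heart rate, nausea (predicts elevated heart rate, not slowed heart rate)
Only (C) is consistent with every observation.

C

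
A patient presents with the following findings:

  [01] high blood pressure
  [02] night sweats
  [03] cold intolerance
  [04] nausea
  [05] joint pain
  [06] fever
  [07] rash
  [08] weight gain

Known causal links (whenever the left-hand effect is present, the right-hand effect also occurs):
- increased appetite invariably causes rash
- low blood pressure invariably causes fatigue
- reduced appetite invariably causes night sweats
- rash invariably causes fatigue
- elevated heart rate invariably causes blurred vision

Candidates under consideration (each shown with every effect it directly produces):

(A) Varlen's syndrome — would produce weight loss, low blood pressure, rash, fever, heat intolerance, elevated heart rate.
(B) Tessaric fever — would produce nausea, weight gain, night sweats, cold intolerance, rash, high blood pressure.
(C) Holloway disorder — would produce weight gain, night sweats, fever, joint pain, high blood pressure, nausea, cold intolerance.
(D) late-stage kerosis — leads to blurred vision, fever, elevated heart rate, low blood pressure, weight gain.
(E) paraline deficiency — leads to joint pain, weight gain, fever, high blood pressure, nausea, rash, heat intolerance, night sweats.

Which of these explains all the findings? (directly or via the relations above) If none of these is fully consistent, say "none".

none

Testing each hypothesis:
(A) Varlen's syndrome — high blood pressure -; night sweats -; cold intolerance -; nausea -; joint pain -; fever +; rash +; weight gain -
(B) Tessaric fever — high blood pressure +; night sweats +; cold intolerance +; nausea +; joint pain -; fever -; rash +; weight gain +
(C) Holloway disorder — high blood pressure +; night sweats +; cold intolerance +; nausea +; joint pain +; fever +; rash -; weight gain +
(D) late-stage kerosis — fails on high blood pressure, night sweats, cold intolerance, nausea, joint pain, rash (predicts low blood pressure, not high blood pressure)
(E) paraline deficiency — fails on cold intolerance (predicts heat intolerance, not cold intolerance)
No candidate is consistent with all observations.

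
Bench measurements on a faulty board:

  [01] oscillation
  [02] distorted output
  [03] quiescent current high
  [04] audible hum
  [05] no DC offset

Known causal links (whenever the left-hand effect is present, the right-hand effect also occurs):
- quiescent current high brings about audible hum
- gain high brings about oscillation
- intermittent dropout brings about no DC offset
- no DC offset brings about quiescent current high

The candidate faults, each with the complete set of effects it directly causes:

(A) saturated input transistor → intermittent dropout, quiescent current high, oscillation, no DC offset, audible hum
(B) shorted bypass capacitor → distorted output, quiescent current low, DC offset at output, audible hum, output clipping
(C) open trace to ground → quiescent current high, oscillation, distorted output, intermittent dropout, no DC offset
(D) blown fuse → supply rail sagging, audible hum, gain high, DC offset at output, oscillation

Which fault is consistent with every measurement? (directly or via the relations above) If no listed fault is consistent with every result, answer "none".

For each candidate, compare predicted effects to what was observed:
(A) saturated input transistor — oscillation match; distorted output miss; quiescent current high match; audible hum match; no DC offset match
(B) shorted bypass capacitor — oscillation miss; distorted output match; quiescent current high miss; audible hum match; no DC offset miss
(C) open trace to ground — accounts for every observation (audible hum by quiescent current high → audible hum)
(D) blown fuse — fails on distorted output, quiescent current high, no DC offset (predicts DC offset at output, not no DC offset)
(C) is the only candidate with no mismatches.

C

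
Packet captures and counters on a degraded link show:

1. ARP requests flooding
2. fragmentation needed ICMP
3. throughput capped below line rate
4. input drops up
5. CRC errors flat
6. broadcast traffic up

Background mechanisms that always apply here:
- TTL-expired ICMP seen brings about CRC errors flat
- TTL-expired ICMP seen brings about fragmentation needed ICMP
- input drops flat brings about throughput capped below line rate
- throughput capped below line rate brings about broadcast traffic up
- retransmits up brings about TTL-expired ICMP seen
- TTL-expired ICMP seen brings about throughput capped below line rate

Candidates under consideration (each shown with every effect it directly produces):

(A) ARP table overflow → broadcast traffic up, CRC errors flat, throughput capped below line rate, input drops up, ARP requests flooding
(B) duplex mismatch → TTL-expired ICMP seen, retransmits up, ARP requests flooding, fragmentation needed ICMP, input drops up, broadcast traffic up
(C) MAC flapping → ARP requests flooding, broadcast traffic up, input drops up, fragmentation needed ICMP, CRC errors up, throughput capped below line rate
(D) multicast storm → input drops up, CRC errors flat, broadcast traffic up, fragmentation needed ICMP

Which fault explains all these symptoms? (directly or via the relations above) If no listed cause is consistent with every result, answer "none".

B

Per-candidate check:
(A) ARP table overflow — ARP requests flooding match; fragmentation needed ICMP miss; throughput capped below line rate match; input drops up match; CRC errors flat match; broadcast traffic up match
(B) duplex mismatch — accounts for every observation (throughput capped below line rate via TTL-expired ICMP seen → throughput capped below line rate)
(C) MAC flapping — fails on CRC errors flat (predicts CRC errors up, not CRC errors flat)
(D) multicast storm — ARP requests flooding miss; fragmentation needed ICMP match; throughput capped below line rate miss; input drops up match; CRC errors flat match; broadcast traffic up match
(B) is the only candidate with no mismatches.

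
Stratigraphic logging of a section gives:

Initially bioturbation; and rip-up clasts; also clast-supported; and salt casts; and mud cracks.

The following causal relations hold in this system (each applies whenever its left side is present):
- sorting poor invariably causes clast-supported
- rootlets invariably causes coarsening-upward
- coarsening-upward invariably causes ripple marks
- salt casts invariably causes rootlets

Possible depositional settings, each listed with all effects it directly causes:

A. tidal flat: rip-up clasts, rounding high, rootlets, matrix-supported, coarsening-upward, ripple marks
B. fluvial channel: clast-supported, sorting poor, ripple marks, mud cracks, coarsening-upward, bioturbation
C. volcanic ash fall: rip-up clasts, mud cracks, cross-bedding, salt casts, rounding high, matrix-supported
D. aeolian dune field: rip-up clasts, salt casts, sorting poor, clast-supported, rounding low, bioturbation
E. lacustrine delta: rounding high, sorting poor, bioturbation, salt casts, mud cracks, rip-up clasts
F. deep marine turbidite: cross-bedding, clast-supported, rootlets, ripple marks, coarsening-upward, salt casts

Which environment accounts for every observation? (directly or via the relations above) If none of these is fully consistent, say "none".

E

Checking each candidate against the observations:
(A) tidal flat — bioturbation miss; rip-up clasts match; clast-supported miss; salt casts miss; mud cracks miss
(B) fluvial channel — bioturbation match; rip-up clasts miss; clast-supported match; salt casts miss; mud cracks match
(C) volcanic ash fall — bioturbation miss; rip-up clasts match; clast-supported miss; salt casts match; mud cracks match
(D) aeolian dune field — does not account for mud cracks
(E) lacustrine delta — bioturbation match; rip-up clasts match; clast-supported match (by sorting poor → clast-supported); salt casts match; mud cracks match
(F) deep marine turbidite — does not account for bioturbation, rip-up clasts, mud cracks
(E) is the only candidate with no mismatches.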